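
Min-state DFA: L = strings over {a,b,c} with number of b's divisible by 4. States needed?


Track (count of b) mod 4: states 0..3, accept at 0
Minimal DFA: 4 states


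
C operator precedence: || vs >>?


'>>' is shift (level 8); '||' is logical OR (level 1)
Higher level binds tighter
'>>' has higher precedence than '||'


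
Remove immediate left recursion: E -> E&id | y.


Left-recursive alternatives: E&id; non-recursive: y
Introduce E': E -> yE', E' -> &idE' | ε


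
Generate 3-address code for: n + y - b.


Break into single-operator statements:
t1 = n + y
t2 = t1 - b


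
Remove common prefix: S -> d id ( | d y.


Common prefix: 'd'
Factored: S -> d S', S' -> id ( | y


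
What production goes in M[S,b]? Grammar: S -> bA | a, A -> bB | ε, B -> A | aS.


For [S, b]: 'b' ∈ FIRST(bA)
Entry: S -> bA


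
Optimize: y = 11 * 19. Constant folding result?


11 * 19 = 209 at compile time
Optimized: y = 209


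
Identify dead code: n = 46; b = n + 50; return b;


n is read by b's definition; b is returned
No dead code


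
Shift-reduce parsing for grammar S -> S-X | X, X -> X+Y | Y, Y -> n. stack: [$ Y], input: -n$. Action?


'Y' (not preceded by X+) is the handle for X -> Y
Action: reduce (X -> Y)


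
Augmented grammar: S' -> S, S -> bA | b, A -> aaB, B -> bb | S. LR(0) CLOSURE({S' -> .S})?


Start: S' -> .S
For each item with dot before a nonterminal B, add B -> .γ for every B-production
Closure: [S' -> .S, S -> .bA, S -> .b]


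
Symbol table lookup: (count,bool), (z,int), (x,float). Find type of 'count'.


Lookup 'count' → type bool


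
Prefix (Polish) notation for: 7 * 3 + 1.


left-to-right (same/higher precedence on left): tree is (+ (* 7 3) 1)
Prefix: + * 7 3 1


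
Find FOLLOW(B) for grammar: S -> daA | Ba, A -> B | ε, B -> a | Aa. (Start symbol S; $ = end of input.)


$ ∈ FOLLOW(S). For each A -> αBβ: add FIRST(β)\{ε} to FOLLOW(B); if β nullable, add FOLLOW(A).
FOLLOW(B) = {$, a}


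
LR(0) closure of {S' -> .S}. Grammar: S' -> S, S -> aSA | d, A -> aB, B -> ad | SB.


Start: S' -> .S
For each item with dot before a nonterminal B, add B -> .γ for every B-production
Closure: [S' -> .S, S -> .aSA, S -> .d]


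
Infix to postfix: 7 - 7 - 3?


Left to right (same or higher precedence on left)
Postfix: 7 7 - 3 -


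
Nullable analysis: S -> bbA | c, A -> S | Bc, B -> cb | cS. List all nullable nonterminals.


A nonterminal is nullable iff some alternative derives ε (directly, or every symbol in it is nullable)
Nullable: {}


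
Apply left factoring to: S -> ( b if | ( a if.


Common prefix: '('
Factored: S -> ( S', S' -> b if | a if


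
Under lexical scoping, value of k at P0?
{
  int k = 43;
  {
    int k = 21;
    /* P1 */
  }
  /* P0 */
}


k declared in the same block as P0
k = 43


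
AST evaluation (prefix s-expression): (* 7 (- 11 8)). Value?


Evaluate inner: (- 11 8) = 3
Evaluate root: (* 7 3) = 21
Result: 21


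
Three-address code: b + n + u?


Break into single-operator statements:
t1 = b + n
t2 = t1 + u


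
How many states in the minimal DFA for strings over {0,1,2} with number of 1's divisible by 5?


Track (count of 1) mod 5: states 0..4, accept at 0
Minimal DFA: 5 states


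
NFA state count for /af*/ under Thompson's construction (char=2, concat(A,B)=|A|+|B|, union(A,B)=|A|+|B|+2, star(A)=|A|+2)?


Syntax tree has 2 char leaf(s), 0 union(s), 1 star(s)
chars contribute 2×2 = 4; each union adds +2; each star adds +2
Total: 4 + 0 + 2 = 6 states


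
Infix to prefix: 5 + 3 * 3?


'*' binds tighter: tree is (+ 5 (* 3 3))
Prefix: + 5 * 3 3


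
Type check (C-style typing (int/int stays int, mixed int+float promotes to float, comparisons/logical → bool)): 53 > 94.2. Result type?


Operand types: int > float
Rule: comparison yields bool
Result type: bool


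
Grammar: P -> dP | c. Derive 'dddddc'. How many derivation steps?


Derivation: P => dP => ddP => dddP => ddddP => dddddP => dddddc
Steps: 6


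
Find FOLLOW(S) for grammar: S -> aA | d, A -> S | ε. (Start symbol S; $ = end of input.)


$ ∈ FOLLOW(S). For each A -> αBβ: add FIRST(β)\{ε} to FOLLOW(B); if β nullable, add FOLLOW(A).
FOLLOW(S) = {$}


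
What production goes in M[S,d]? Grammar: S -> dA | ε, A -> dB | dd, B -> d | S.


For [S, d]: 'd' ∈ FIRST(dA)
Entry: S -> dA


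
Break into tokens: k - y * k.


Scan left to right, longest-match per lexeme
Tokens: ID(k), OP(-), ID(y), OP(*), ID(k)


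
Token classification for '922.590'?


Pattern: digits with a decimal point
Type: FLOAT_LITERAL


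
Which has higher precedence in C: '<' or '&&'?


'<' is relational (level 7); '&&' is logical AND (level 2)
Higher level binds tighter
'<' has higher precedence than '&&'


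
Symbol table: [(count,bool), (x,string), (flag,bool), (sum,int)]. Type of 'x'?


Lookup 'x' → type string


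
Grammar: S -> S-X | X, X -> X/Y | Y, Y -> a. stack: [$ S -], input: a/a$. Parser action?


no handle ('S-' is not any RHS); shift 'a'
Action: shift


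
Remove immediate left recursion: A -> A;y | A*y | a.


Left-recursive alternatives: A;y, A*y; non-recursive: a
Introduce A': A -> aA', A' -> ;yA' | *yA' | ε


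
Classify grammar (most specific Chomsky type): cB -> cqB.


LHS has context (more than one symbol) and |LHS| ≤ |RHS|
Classification: Type 1 (Context-Sensitive)


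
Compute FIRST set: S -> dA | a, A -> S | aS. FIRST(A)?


Per alternative of A: FIRST(S) = {a, d}; FIRST(aS) = {a}
FIRST(A) = {a, d}


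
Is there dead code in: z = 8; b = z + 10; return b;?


z is read by b's definition; b is returned
No dead code


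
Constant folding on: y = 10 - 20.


10 - 20 = -10 at compile time
Optimized: y = -10


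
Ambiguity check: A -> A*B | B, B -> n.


precedence layered via separate nonterminal B: deterministic
Unambiguous


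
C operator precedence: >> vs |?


'>>' is shift (level 8); '|' is bitwise OR (level 3)
Higher level binds tighter
'>>' has higher precedence than '|'


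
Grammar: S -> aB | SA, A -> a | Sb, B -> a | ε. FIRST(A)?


Per alternative of A: FIRST(a) = {a}; FIRST(Sb) = {a}
FIRST(A) = {a}


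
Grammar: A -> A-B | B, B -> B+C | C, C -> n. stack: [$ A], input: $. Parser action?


start symbol A on stack, input exhausted
Action: accept


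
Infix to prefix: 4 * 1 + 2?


left-to-right (same/higher precedence on left): tree is (+ (* 4 1) 2)
Prefix: + * 4 1 2


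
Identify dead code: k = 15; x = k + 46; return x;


k is read by x's definition; x is returned
No dead code


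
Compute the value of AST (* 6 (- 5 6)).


Evaluate inner: (- 5 6) = -1
Evaluate root: (* 6 -1) = -6
Result: -6


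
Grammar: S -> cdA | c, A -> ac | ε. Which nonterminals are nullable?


A nonterminal is nullable iff some alternative derives ε (directly, or every symbol in it is nullable)
Nullable: {A}


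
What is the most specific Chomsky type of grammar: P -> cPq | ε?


Single nonterminal LHS, but c^n q^n is not regular
Classification: Type 2 (Context-Free)


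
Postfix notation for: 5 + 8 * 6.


* has higher precedence, evaluate 8*6 first
Postfix: 5 8 6 * +


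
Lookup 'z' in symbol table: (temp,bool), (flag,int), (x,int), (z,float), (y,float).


Lookup 'z' → type float


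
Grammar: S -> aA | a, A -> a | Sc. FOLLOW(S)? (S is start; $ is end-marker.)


$ ∈ FOLLOW(S). For each A -> αBβ: add FIRST(β)\{ε} to FOLLOW(B); if β nullable, add FOLLOW(A).
FOLLOW(S) = {$, c}


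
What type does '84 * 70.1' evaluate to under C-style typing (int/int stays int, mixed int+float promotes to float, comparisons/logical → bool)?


Operand types: int * float
Rule: mixed int/float promotes to float; int/int stays int
Result type: float


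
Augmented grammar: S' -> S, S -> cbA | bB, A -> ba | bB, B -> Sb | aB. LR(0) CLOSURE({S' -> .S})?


Start: S' -> .S
For each item with dot before a nonterminal B, add B -> .γ for every B-production
Closure: [S' -> .S, S -> .cbA, S -> .bB]


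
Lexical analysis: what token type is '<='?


Pattern: operator symbol
Type: OPERATOR


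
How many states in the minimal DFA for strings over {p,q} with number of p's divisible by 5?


Track (count of p) mod 5: states 0..4, accept at 0
Minimal DFA: 5 states


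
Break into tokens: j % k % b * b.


Scan left to right, longest-match per lexeme
Tokens: ID(j), OP(%), ID(k), OP(%), ID(b), OP(*), ID(b)


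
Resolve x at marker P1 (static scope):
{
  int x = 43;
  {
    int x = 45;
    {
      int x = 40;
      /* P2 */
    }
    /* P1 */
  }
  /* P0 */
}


x declared in the same block as P1
x = 45


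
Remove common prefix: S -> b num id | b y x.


Common prefix: 'b'
Factored: S -> b S', S' -> num id | y x


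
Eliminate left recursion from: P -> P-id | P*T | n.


Left-recursive alternatives: P-id, P*T; non-recursive: n
Introduce P': P -> nP', P' -> -idP' | *TP' | ε


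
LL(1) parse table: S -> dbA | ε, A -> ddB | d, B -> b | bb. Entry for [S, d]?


For [S, d]: 'd' ∈ FIRST(dbA)
Entry: S -> dbA


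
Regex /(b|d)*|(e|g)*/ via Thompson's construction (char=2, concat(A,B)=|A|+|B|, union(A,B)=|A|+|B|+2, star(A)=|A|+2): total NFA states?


Syntax tree has 4 char leaf(s), 3 union(s), 2 star(s)
chars contribute 4×2 = 8; each union adds +2; each star adds +2
Total: 8 + 6 + 4 = 18 states


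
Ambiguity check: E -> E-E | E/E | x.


'x-x/x' has two parse trees (no precedence encoded between - and /)
Ambiguous


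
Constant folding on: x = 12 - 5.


12 - 5 = 7 at compile time
Optimized: x = 7


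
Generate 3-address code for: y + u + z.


Break into single-operator statements:
t1 = y + u
t2 = t1 + z


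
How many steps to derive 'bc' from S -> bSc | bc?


Derivation: S => bc
Steps: 1


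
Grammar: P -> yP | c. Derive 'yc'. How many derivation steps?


Derivation: P => yP => yc
Steps: 2


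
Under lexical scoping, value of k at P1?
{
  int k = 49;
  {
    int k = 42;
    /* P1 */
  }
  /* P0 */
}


k declared in the same block as P1
k = 42


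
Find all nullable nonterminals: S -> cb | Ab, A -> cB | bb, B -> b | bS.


A nonterminal is nullable iff some alternative derives ε (directly, or every symbol in it is nullable)
Nullable: {}


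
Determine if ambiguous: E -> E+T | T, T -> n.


precedence layered via separate nonterminal T: deterministic
Unambiguous


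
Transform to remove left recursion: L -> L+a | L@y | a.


Left-recursive alternatives: L+a, L@y; non-recursive: a
Introduce L': L -> aL', L' -> +aL' | @yL' | ε


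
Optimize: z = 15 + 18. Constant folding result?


15 + 18 = 33 at compile time
Optimized: z = 33


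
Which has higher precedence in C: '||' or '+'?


'+' is additive (level 9); '||' is logical OR (level 1)
Higher level binds tighter
'+' has higher precedence than '||'


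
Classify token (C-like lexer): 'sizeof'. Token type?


Pattern: reserved word
Type: KEYWORD


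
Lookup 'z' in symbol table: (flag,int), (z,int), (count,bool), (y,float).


Lookup 'z' → type int


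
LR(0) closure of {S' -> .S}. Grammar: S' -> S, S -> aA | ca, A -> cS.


Start: S' -> .S
For each item with dot before a nonterminal B, add B -> .γ for every B-production
Closure: [S' -> .S, S -> .aA, S -> .ca]


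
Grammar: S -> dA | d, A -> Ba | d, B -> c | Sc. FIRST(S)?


Per alternative of S: FIRST(dA) = {d}; FIRST(d) = {d}
FIRST(S) = {d}


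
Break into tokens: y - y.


Scan left to right, longest-match per lexeme
Tokens: ID(y), OP(-), ID(y)


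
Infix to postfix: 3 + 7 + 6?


Left to right (same or higher precedence on left)
Postfix: 3 7 + 6 +


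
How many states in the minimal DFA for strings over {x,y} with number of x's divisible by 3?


Track (count of x) mod 3: states 0..2, accept at 0
Minimal DFA: 3 states


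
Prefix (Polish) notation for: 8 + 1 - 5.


left-to-right (same/higher precedence on left): tree is (- (+ 8 1) 5)
Prefix: - + 8 1 5


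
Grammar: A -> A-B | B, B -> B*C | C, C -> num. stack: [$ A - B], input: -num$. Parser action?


handle 'A-B' on top; lookahead ∈ FOLLOW(A) = {-, $}
Action: reduce (A -> A-B)


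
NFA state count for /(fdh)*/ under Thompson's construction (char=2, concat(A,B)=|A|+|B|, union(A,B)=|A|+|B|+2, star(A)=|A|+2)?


Syntax tree has 3 char leaf(s), 0 union(s), 1 star(s)
chars contribute 3×2 = 6; each union adds +2; each star adds +2
Total: 6 + 0 + 2 = 8 states


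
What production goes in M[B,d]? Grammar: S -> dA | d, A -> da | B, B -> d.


For [B, d]: 'd' ∈ FIRST(d)
Entry: B -> d


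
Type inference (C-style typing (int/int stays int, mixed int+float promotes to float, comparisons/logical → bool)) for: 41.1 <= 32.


Operand types: float <= int
Rule: comparison yields bool
Result type: bool


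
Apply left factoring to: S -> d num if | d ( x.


Common prefix: 'd'
Factored: S -> d S', S' -> num if | ( x


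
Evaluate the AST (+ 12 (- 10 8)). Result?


Evaluate inner: (- 10 8) = 2
Evaluate root: (+ 12 2) = 14
Result: 14


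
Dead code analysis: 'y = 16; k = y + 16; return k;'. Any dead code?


y is read by k's definition; k is returned
No dead code


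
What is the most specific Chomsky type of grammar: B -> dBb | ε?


Single nonterminal LHS, but d^n b^n is not regular
Classification: Type 2 (Context-Free)


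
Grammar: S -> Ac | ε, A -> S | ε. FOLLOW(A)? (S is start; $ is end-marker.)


$ ∈ FOLLOW(S). For each A -> αBβ: add FIRST(β)\{ε} to FOLLOW(B); if β nullable, add FOLLOW(A).
FOLLOW(A) = {c}


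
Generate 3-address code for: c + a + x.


Break into single-operator statements:
t1 = c + a
t2 = t1 + x


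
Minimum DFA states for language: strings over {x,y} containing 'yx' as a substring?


KMP-style automaton: 2 progress states + 1 absorbing accept = 3
Minimal DFA: 3 states


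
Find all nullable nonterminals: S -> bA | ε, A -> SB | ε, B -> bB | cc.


A nonterminal is nullable iff some alternative derives ε (directly, or every symbol in it is nullable)
Nullable: {A, S}


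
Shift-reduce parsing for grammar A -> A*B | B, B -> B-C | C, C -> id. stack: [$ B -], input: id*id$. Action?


no handle; shift 'id'
Action: shift


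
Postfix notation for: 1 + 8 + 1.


Left to right (same or higher precedence on left)
Postfix: 1 8 + 1 +


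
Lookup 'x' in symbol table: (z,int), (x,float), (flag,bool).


Lookup 'x' → type float


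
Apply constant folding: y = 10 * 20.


10 * 20 = 200 at compile time
Optimized: y = 200


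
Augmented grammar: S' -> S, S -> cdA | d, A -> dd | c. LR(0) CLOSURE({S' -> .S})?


Start: S' -> .S
For each item with dot before a nonterminal B, add B -> .γ for every B-production
Closure: [S' -> .S, S -> .cdA, S -> .d]


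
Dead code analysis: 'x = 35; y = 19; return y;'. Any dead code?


x is assigned but never read
Dead: 'x = 35'


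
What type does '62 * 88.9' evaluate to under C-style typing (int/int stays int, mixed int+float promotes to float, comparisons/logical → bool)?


Operand types: int * float
Rule: mixed int/float promotes to float; int/int stays int
Result type: float


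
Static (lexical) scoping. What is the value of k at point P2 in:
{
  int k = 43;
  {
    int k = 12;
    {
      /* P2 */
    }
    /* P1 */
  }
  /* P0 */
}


P2's block does not declare k; resolves to the enclosing declaration at depth 1
k = 12


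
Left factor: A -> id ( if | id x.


Common prefix: 'id'
Factored: A -> id A', A' -> ( if | x


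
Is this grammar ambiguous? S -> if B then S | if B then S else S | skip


dangling else: 'if B then if B then skip else skip' parses two ways
Ambiguous


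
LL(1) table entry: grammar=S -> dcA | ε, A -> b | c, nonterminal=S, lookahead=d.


For [S, d]: 'd' ∈ FIRST(dcA)
Entry: S -> dcA


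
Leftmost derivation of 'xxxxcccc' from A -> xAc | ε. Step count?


Derivation: A => xAc => xxAcc => xxxAccc => xxxxAcccc => xxxxcccc
Steps: 5


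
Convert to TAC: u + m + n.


Break into single-operator statements:
t1 = u + m
t2 = t1 + n


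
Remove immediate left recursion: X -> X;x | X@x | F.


Left-recursive alternatives: X;x, X@x; non-recursive: F
Introduce X': X -> FX', X' -> ;xX' | @xX' | ε


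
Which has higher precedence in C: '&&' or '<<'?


'<<' is shift (level 8); '&&' is logical AND (level 2)
Higher level binds tighter
'<<' has higher precedence than '&&'


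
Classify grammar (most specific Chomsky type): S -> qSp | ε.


Single nonterminal LHS, but q^n p^n is not regular
Classification: Type 2 (Context-Free)


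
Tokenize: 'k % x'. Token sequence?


Scan left to right, longest-match per lexeme
Tokens: ID(k), OP(%), ID(x)


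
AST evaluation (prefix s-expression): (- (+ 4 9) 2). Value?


Evaluate inner: (+ 4 9) = 13
Evaluate root: (- 13 2) = 11
Result: 11


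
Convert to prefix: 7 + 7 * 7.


'*' binds tighter: tree is (+ 7 (* 7 7))
Prefix: + 7 * 7 7


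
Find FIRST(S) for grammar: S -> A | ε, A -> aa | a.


Per alternative of S: FIRST(A) = {a}; FIRST(ε) = {ε}
FIRST(S) = {a, ε}


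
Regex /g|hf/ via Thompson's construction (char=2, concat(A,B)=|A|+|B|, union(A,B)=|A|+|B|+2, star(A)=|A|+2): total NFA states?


Syntax tree has 3 char leaf(s), 1 union(s), 0 star(s)
chars contribute 3×2 = 6; each union adds +2; each star adds +2
Total: 6 + 2 + 0 = 8 states


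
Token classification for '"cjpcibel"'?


Pattern: double-quoted sequence
Type: STRING_LITERAL


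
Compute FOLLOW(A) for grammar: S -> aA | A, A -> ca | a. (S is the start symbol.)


$ ∈ FOLLOW(S). For each A -> αBβ: add FIRST(β)\{ε} to FOLLOW(B); if β nullable, add FOLLOW(A).
FOLLOW(A) = {$}


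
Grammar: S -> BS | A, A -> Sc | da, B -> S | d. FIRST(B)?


Per alternative of B: FIRST(S) = {d}; FIRST(d) = {d}
FIRST(B) = {d}


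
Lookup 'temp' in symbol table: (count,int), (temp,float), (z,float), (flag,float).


Lookup 'temp' → type float


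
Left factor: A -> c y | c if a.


Common prefix: 'c'
Factored: A -> c A', A' -> y | if a


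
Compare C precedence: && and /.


'/' is multiplicative (level 10); '&&' is logical AND (level 2)
Higher level binds tighter
'/' has higher precedence than '&&'


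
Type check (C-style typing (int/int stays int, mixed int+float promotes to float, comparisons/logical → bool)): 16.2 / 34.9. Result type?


Operand types: float / float
Rule: mixed int/float promotes to float; int/int stays int
Result type: float


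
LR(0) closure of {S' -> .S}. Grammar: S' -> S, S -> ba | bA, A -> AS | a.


Start: S' -> .S
For each item with dot before a nonterminal B, add B -> .γ for every B-production
Closure: [S' -> .S, S -> .ba, S -> .bA]


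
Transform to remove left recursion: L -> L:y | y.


Left-recursive alternatives: L:y; non-recursive: y
Introduce L': L -> yL', L' -> :yL' | ε


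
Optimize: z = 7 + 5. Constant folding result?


7 + 5 = 12 at compile time
Optimized: z = 12


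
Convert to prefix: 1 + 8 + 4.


left-to-right (same/higher precedence on left): tree is (+ (+ 1 8) 4)
Prefix: + + 1 8 4


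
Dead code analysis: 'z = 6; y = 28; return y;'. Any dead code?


z is assigned but never read
Dead: 'z = 6'


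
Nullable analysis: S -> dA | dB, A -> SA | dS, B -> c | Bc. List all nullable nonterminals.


A nonterminal is nullable iff some alternative derives ε (directly, or every symbol in it is nullable)
Nullable: {}


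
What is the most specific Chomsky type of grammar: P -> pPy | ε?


Single nonterminal LHS, but p^n y^n is not regular
Classification: Type 2 (Context-Free)


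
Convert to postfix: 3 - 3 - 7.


Left to right (same or higher precedence on left)
Postfix: 3 3 - 7 -


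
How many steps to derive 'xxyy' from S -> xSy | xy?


Derivation: S => xSy => xxyy
Steps: 2


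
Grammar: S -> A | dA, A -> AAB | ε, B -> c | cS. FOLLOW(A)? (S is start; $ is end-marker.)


$ ∈ FOLLOW(S). For each A -> αBβ: add FIRST(β)\{ε} to FOLLOW(B); if β nullable, add FOLLOW(A).
FOLLOW(A) = {$, c}


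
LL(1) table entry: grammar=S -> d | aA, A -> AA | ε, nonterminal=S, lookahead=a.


For [S, a]: 'a' ∈ FIRST(aA)
Entry: S -> aA


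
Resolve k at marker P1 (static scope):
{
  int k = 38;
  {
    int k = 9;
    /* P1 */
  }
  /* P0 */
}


k declared in the same block as P1
k = 9


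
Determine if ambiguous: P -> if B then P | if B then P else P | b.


dangling else: 'if B then if B then b else b' parses two ways
Ambiguous


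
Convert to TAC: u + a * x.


Break into single-operator statements:
t1 = a * x
t2 = u + t1


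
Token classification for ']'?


Pattern: delimiter/punctuation
Type: PUNCTUATION


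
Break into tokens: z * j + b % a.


Scan left to right, longest-match per lexeme
Tokens: ID(z), OP(*), ID(j), OP(+), ID(b), OP(%), ID(a)


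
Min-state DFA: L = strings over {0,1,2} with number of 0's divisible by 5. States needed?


Track (count of 0) mod 5: states 0..4, accept at 0
Minimal DFA: 5 states


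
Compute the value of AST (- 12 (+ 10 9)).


Evaluate inner: (+ 10 9) = 19
Evaluate root: (- 12 19) = -7
Result: -7


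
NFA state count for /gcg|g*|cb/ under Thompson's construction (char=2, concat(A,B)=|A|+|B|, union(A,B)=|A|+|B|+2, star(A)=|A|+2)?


Syntax tree has 6 char leaf(s), 2 union(s), 1 star(s)
chars contribute 6×2 = 12; each union adds +2; each star adds +2
Total: 12 + 4 + 2 = 18 states


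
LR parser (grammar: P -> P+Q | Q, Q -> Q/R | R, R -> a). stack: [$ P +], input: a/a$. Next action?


no handle ('P+' is not any RHS); shift 'a'
Action: shift


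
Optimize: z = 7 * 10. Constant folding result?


7 * 10 = 70 at compile time
Optimized: z = 70


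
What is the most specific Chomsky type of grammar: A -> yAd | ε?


Single nonterminal LHS, but y^n d^n is not regular
Classification: Type 2 (Context-Free)


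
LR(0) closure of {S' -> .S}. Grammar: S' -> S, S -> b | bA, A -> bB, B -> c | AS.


Start: S' -> .S
For each item with dot before a nonterminal B, add B -> .γ for every B-production
Closure: [S' -> .S, S -> .b, S -> .bA]


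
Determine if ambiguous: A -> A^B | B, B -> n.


precedence layered via separate nonterminal B: deterministic
Unambiguous


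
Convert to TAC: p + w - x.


Break into single-operator statements:
t1 = p + w
t2 = t1 - x


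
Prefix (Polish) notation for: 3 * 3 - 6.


left-to-right (same/higher precedence on left): tree is (- (* 3 3) 6)
Prefix: - * 3 3 6


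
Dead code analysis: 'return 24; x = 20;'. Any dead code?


statement follows a return and is unreachable
Dead: 'x = 20'


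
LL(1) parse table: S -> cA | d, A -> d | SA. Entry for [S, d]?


For [S, d]: 'd' ∈ FIRST(d)
Entry: S -> d


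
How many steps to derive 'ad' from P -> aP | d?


Derivation: P => aP => ad
Steps: 2


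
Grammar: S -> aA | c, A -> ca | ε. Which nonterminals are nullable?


A nonterminal is nullable iff some alternative derives ε (directly, or every symbol in it is nullable)
Nullable: {A}


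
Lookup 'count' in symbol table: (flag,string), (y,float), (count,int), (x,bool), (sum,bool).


Lookup 'count' → type int


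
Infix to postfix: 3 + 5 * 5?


* has higher precedence, evaluate 5*5 first
Postfix: 3 5 5 * +


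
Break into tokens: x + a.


Scan left to right, longest-match per lexeme
Tokens: ID(x), OP(+), ID(a)


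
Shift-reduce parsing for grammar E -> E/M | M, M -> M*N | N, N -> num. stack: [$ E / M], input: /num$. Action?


handle 'E/M' on top; lookahead ∈ FOLLOW(E) = {/, $}
Action: reduce (E -> E/M)


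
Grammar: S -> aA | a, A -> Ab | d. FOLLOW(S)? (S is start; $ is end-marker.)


$ ∈ FOLLOW(S). For each A -> αBβ: add FIRST(β)\{ε} to FOLLOW(B); if β nullable, add FOLLOW(A).
FOLLOW(S) = {$}


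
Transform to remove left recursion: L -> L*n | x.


Left-recursive alternatives: L*n; non-recursive: x
Introduce L': L -> xL', L' -> *nL' | ε


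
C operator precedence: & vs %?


'%' is multiplicative (level 10); '&' is bitwise AND (level 5)
Higher level binds tighter
'%' has higher precedence than '&'


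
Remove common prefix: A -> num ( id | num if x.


Common prefix: 'num'
Factored: A -> num A', A' -> ( id | if x


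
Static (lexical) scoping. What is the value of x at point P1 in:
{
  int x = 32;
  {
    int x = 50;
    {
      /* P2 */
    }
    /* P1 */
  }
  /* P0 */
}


x declared in the same block as P1
x = 50


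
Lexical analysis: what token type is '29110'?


Pattern: digits only
Type: INTEGER_LITERAL


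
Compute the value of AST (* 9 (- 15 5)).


Evaluate inner: (- 15 5) = 10
Evaluate root: (* 9 10) = 90
Result: 90


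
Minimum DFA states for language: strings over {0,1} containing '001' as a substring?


KMP-style automaton: 3 progress states + 1 absorbing accept = 4
Minimal DFA: 4 states


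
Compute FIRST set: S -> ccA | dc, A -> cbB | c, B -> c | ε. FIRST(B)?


Per alternative of B: FIRST(c) = {c}; FIRST(ε) = {ε}
FIRST(B) = {c, ε}


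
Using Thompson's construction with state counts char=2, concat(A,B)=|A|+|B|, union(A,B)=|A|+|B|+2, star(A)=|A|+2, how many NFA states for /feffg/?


Syntax tree has 5 char leaf(s), 0 union(s), 0 star(s)
chars contribute 5×2 = 10; each union adds +2; each star adds +2
Total: 10 + 0 + 0 = 10 states


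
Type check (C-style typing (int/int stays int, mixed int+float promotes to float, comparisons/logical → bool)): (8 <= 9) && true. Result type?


Operand types: bool && bool
Rule: logical operators take bool operands and yield bool
Result type: bool


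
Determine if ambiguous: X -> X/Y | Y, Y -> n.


precedence layered via separate nonterminal Y: deterministic
Unambiguous


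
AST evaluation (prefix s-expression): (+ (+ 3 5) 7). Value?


Evaluate inner: (+ 3 5) = 8
Evaluate root: (+ 8 7) = 15
Result: 15


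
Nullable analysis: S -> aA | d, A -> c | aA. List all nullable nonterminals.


A nonterminal is nullable iff some alternative derives ε (directly, or every symbol in it is nullable)
Nullable: {}


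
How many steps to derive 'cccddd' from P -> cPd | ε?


Derivation: P => cPd => ccPdd => cccPddd => cccddd
Steps: 4


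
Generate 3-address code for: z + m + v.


Break into single-operator statements:
t1 = z + m
t2 = t1 + v


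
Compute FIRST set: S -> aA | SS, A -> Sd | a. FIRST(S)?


Per alternative of S: FIRST(aA) = {a}; FIRST(SS) = {a}
FIRST(S) = {a}


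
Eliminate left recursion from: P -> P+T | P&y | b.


Left-recursive alternatives: P+T, P&y; non-recursive: b
Introduce P': P -> bP', P' -> +TP' | &yP' | ε


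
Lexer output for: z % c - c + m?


Scan left to right, longest-match per lexeme
Tokens: ID(z), OP(%), ID(c), OP(-), ID(c), OP(+), ID(m)


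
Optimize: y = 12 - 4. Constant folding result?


12 - 4 = 8 at compile time
Optimized: y = 8


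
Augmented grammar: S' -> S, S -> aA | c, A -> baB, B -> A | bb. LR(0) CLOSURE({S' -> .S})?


Start: S' -> .S
For each item with dot before a nonterminal B, add B -> .γ for every B-production
Closure: [S' -> .S, S -> .aA, S -> .c]


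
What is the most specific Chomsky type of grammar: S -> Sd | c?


Left-linear: every RHS is a terminal or one nonterminal followed by a terminal
Classification: Type 3 (Regular)


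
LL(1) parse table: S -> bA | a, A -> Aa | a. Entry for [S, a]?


For [S, a]: 'a' ∈ FIRST(a)
Entry: S -> a


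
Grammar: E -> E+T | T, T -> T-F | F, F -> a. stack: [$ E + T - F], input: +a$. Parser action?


handle 'T-F' on top
Action: reduce (T -> T-F)


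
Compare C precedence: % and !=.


'%' is multiplicative (level 10); '!=' is equality (level 6)
Higher level binds tighter
'%' has higher precedence than '!='


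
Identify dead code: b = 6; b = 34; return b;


first assignment to b is overwritten before any read
Dead: 'b = 6'


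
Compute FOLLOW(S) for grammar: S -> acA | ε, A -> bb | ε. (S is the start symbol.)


$ ∈ FOLLOW(S). For each A -> αBβ: add FIRST(β)\{ε} to FOLLOW(B); if β nullable, add FOLLOW(A).
FOLLOW(S) = {$}


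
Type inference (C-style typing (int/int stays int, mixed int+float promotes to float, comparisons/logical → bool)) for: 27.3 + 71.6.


Operand types: float + float
Rule: mixed int/float promotes to float; int/int stays int
Result type: float


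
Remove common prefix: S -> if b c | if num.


Common prefix: 'if'
Factored: S -> if S', S' -> b c | num


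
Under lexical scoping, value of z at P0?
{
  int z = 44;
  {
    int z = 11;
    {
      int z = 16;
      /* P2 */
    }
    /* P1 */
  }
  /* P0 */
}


z declared in the same block as P0
z = 44


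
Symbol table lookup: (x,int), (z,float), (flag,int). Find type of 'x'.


Lookup 'x' → type int


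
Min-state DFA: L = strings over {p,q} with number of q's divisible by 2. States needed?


Track (count of q) mod 2: states 0..1, accept at 0
Minimal DFA: 2 states


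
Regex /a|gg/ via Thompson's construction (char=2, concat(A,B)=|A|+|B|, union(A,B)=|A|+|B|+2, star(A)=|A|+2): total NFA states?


Syntax tree has 3 char leaf(s), 1 union(s), 0 star(s)
chars contribute 3×2 = 6; each union adds +2; each star adds +2
Total: 6 + 2 + 0 = 8 states


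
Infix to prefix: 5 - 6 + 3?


left-to-right (same/higher precedence on left): tree is (+ (- 5 6) 3)
Prefix: + - 5 6 3


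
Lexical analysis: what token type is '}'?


Pattern: delimiter/punctuation
Type: PUNCTUATION


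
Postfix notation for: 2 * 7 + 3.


Left to right (same or higher precedence on left)
Postfix: 2 7 * 3 +


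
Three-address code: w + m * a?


Break into single-operator statements:
t1 = m * a
t2 = w + t1


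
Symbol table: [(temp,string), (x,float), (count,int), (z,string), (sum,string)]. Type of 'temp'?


Lookup 'temp' → type string


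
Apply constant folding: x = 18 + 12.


18 + 12 = 30 at compile time
Optimized: x = 30


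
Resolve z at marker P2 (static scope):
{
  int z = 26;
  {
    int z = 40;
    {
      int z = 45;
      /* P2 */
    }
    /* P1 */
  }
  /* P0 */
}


z declared in the same block as P2
z = 45


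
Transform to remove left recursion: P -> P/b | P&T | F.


Left-recursive alternatives: P/b, P&T; non-recursive: F
Introduce P': P -> FP', P' -> /bP' | &TP' | ε


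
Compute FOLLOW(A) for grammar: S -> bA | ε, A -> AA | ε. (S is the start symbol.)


$ ∈ FOLLOW(S). For each A -> αBβ: add FIRST(β)\{ε} to FOLLOW(B); if β nullable, add FOLLOW(A).
FOLLOW(A) = {$}


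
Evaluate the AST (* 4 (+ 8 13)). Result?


Evaluate inner: (+ 8 13) = 21
Evaluate root: (* 4 21) = 84
Result: 84


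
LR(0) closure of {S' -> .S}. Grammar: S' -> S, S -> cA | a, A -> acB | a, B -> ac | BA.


Start: S' -> .S
For each item with dot before a nonterminal B, add B -> .γ for every B-production
Closure: [S' -> .S, S -> .cA, S -> .a]


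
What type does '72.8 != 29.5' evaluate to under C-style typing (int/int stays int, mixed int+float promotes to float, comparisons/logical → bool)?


Operand types: float != float
Rule: comparison yields bool
Result type: bool


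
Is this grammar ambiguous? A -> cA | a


right-linear, alternatives start with distinct terminals 'c' vs 'a': unique leftmost derivation
Unambiguous


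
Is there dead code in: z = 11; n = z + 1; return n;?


z is read by n's definition; n is returned
No dead code


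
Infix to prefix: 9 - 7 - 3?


left-to-right (same/higher precedence on left): tree is (- (- 9 7) 3)
Prefix: - - 9 7 3


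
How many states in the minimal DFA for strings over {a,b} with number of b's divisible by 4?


Track (count of b) mod 4: states 0..3, accept at 0
Minimal DFA: 4 states


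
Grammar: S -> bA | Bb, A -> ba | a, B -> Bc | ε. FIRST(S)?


Per alternative of S: FIRST(bA) = {b}; FIRST(Bb) = {b, c}
FIRST(S) = {b, c}


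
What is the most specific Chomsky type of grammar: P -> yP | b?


Right-linear: every RHS is a terminal or a terminal followed by one nonterminal
Classification: Type 3 (Regular)


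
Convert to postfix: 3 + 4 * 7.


* has higher precedence, evaluate 4*7 first
Postfix: 3 4 7 * +


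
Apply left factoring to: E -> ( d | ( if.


Common prefix: '('
Factored: E -> ( E', E' -> d | if


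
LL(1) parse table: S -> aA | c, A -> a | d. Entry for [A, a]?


For [A, a]: 'a' ∈ FIRST(a)
Entry: A -> a


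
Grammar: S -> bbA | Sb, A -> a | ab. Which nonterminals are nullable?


A nonterminal is nullable iff some alternative derives ε (directly, or every symbol in it is nullable)
Nullable: {}


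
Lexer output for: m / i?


Scan left to right, longest-match per lexeme
Tokens: ID(m), OP(/), ID(i)


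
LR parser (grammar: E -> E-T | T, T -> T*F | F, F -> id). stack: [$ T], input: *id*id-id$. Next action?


shift '*' to continue T -> T*F
Action: shift


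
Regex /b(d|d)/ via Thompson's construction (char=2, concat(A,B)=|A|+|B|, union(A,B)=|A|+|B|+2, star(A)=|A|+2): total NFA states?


Syntax tree has 3 char leaf(s), 1 union(s), 0 star(s)
chars contribute 3×2 = 6; each union adds +2; each star adds +2
Total: 6 + 2 + 0 = 8 states


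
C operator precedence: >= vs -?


'-' is additive (level 9); '>=' is relational (level 7)
Higher level binds tighter
'-' has higher precedence than '>='


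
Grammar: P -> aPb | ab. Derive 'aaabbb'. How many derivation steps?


Derivation: P => aPb => aaPbb => aaabbb
Steps: 3


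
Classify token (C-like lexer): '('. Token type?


Pattern: delimiter/punctuation
Type: PUNCTUATION


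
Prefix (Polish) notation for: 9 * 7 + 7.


left-to-right (same/higher precedence on left): tree is (+ (* 9 7) 7)
Prefix: + * 9 7 7


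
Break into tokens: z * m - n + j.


Scan left to right, longest-match per lexeme
Tokens: ID(z), OP(*), ID(m), OP(-), ID(n), OP(+), ID(j)


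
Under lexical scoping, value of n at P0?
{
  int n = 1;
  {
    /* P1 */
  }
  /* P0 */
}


n declared in the same block as P0
n = 1


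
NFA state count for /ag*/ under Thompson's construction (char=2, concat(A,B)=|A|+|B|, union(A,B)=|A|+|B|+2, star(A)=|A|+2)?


Syntax tree has 2 char leaf(s), 0 union(s), 1 star(s)
chars contribute 2×2 = 4; each union adds +2; each star adds +2
Total: 4 + 0 + 2 = 6 states


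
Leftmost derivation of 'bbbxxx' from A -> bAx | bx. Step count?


Derivation: A => bAx => bbAxx => bbbxxx
Steps: 3


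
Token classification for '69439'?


Pattern: digits only
Type: INTEGER_LITERAL


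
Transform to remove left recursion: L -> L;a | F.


Left-recursive alternatives: L;a; non-recursive: F
Introduce L': L -> FL', L' -> ;aL' | ε


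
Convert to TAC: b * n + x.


Break into single-operator statements:
t1 = b * n
t2 = t1 + x


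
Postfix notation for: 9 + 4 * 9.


* has higher precedence, evaluate 4*9 first
Postfix: 9 4 9 * +


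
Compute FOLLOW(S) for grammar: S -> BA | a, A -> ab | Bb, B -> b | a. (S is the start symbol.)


$ ∈ FOLLOW(S). For each A -> αBβ: add FIRST(β)\{ε} to FOLLOW(B); if β nullable, add FOLLOW(A).
FOLLOW(S) = {$}


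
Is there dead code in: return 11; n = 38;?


statement follows a return and is unreachable
Dead: 'n = 38'


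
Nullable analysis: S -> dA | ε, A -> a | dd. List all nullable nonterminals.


A nonterminal is nullable iff some alternative derives ε (directly, or every symbol in it is nullable)
Nullable: {S}


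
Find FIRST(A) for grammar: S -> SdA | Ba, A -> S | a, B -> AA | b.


Per alternative of A: FIRST(S) = {a, b}; FIRST(a) = {a}
FIRST(A) = {a, b}


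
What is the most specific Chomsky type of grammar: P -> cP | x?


Right-linear: every RHS is a terminal or a terminal followed by one nonterminal
Classification: Type 3 (Regular)


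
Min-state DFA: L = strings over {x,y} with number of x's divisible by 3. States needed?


Track (count of x) mod 3: states 0..2, accept at 0
Minimal DFA: 3 states


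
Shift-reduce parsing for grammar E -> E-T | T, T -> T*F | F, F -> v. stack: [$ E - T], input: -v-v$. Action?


handle 'E-T' on top; lookahead ∈ FOLLOW(E) = {-, $}
Action: reduce (E -> E-T)


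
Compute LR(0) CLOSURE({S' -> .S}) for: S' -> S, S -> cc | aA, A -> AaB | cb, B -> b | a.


Start: S' -> .S
For each item with dot before a nonterminal B, add B -> .γ for every B-production
Closure: [S' -> .S, S -> .cc, S -> .aA]


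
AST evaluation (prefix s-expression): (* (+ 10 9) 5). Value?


Evaluate inner: (+ 10 9) = 19
Evaluate root: (* 19 5) = 95
Result: 95


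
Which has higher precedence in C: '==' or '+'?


'+' is additive (level 9); '==' is equality (level 6)
Higher level binds tighter
'+' has higher precedence than '=='


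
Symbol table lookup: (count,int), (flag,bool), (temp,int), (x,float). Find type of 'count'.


Lookup 'count' → type int


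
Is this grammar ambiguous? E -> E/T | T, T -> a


precedence layered via separate nonterminal T: deterministic
Unambiguous


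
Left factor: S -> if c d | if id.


Common prefix: 'if'
Factored: S -> if S', S' -> c d | id


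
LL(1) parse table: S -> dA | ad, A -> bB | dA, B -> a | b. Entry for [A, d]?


For [A, d]: 'd' ∈ FIRST(dA)
Entry: A -> dA


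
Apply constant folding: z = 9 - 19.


9 - 19 = -10 at compile time
Optimized: z = -10


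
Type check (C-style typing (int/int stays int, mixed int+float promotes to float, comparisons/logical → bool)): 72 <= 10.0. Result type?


Operand types: int <= float
Rule: comparison yields bool
Result type: bool


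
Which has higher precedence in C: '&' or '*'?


'*' is multiplicative (level 10); '&' is bitwise AND (level 5)
Higher level binds tighter
'*' has higher precedence than '&'


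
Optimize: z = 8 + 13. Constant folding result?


8 + 13 = 21 at compile time
Optimized: z = 21


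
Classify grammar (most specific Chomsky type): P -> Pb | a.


Left-linear: every RHS is a terminal or one nonterminal followed by a terminal
Classification: Type 3 (Regular)


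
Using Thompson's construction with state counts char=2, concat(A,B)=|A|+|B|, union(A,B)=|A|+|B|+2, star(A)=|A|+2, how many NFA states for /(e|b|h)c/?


Syntax tree has 4 char leaf(s), 2 union(s), 0 star(s)
chars contribute 4×2 = 8; each union adds +2; each star adds +2
Total: 8 + 4 + 0 = 12 states


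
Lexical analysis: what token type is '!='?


Pattern: operator symbol
Type: OPERATOR


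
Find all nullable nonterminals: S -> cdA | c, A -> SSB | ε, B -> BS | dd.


A nonterminal is nullable iff some alternative derives ε (directly, or every symbol in it is nullable)
Nullable: {A}


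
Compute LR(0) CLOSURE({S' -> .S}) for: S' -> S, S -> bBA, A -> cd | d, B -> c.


Start: S' -> .S
For each item with dot before a nonterminal B, add B -> .γ for every B-production
Closure: [S' -> .S, S -> .bBA]


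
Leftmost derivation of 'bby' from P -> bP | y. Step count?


Derivation: P => bP => bbP => bby
Steps: 3


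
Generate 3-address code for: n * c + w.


Break into single-operator statements:
t1 = n * c
t2 = t1 + w


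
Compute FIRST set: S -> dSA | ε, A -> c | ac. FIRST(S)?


Per alternative of S: FIRST(dSA) = {d}; FIRST(ε) = {ε}
FIRST(S) = {d, ε}
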